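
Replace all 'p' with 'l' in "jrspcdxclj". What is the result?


Input string: 'jrspcdxclj'
Operation: replace 'p' with 'l'
Positions of 'p': 3
After replacement: jrslcdxclj


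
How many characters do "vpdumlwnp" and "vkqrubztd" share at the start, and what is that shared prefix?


String 1: 'vpdumlwnp'
String 2: 'vkqrubztd'
Compare position by position:
pos 0: 'v' vs 'v' match
pos 1: 'p' vs 'k' differ -> stop
Longest common prefix: "v" (length 1)


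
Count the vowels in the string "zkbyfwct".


Input string: 'zkbyfwct'
Operation: count vowels (a, e, i, o, u)
Scan: s[0]='z', s[1]='k', s[2]='b', s[3]='y', s[4]='f', s[5]='w', s[6]='c', s[7]='t'
Vowels found: 0
Result: 0


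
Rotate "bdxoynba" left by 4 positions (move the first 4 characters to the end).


Input: 'bdxoynba', shift = 4
Operation: split at index 4 and swap parts
Front part s[0:4] = 'bdxo'
Back part s[4:] = 'ynba'
Rotated = back + front = 'ynba' + 'bdxo'
Result: ynbabdxo


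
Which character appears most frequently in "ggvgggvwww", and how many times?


Input: 'ggvgggvwww'
Operation: tally each character
Counts: 'g':5, 'v':2, 'w':3
Maximum: 'g' appears 5 times


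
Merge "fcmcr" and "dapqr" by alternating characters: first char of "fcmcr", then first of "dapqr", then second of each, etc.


String 1: 'fcmcr'
String 2: 'dapqr'
Operation: alternate characters
Pairs: 'f'+'d', 'c'+'a', 'm'+'p', 'c'+'q', 'r'+'r'
Result: fdcampcqrr


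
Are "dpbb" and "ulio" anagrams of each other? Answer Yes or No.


String 1: 'dpbb' -> sorted: 'bbdp'
String 2: 'ulio' -> sorted: 'ilou'
Compare sorted forms: 'bbdp' != 'ilou'
Anagram: No


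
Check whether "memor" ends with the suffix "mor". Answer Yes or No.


Input string: 'memor'
Suffix to check: 'mor'
Last 3 characters of input: 'mor'
Match: True
Result: Yes


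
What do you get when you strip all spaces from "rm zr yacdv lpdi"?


Input string: 'rm zr yacdv lpdi'
Operation: remove all spaces
Words: 'rm', 'zr', 'yacdv', 'lpdi'
Join without spaces: rmzryacdvlpdi


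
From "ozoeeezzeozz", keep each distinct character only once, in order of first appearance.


Input: 'ozoeeezzeozz'
Operation: keep first occurrence of each character
Scan: s[0]='o' new -> keep; s[1]='z' new -> keep; s[2]='o' seen -> skip; s[3]='e' new -> keep; s[4]='e' seen -> skip; s[5]='e' seen -> skip; s[6]='z' seen -> skip; s[7]='z' seen -> skip; s[8]='e' seen -> skip; s[9]='o' seen -> skip; s[10]='z' seen -> skip; s[11]='z' seen -> skip
Result: oze


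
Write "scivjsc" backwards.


Input string: 'scivjsc'
Operation: reverse character order
Original order: 's' -> 'c' -> 'i' -> 'v' -> 'j' -> 's' -> 'c'
Reversed order: 'c' -> 's' -> 'j' -> 'v' -> 'i' -> 'c' -> 's'
Result: csjvics


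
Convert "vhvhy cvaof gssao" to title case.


Input string: 'vhvhy cvaof gssao'
Operation: capitalize first letter of each word
Word transformations: 'vhvhy'->'Vhvhy', 'cvaof'->'Cvaof', 'gssao'->'Gssao'
Result: Vhvhy Cvaof Gssao


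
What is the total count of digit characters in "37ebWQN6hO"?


Input string: '37ebWQN6hO'
Operation: count digit characters (0-9)
Scan: '3'(digit), '7'(digit), 'e', 'b', 'W', 'Q', 'N', '6'(digit), 'h', 'O'
Digits found: 3
Result: 3


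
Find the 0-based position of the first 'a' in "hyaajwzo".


Input string: 'hyaajwzo'
Target: 'a'
Scanning left to right: s[0]='h', s[1]='y', s[2]='a'
First match at index: 2


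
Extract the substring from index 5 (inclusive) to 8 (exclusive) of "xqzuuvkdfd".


Input string: 'xqzuuvkdfd'
Operation: slice [5:8]
Extract characters: s[5]='v', s[6]='k', s[7]='d'
Result: vkd


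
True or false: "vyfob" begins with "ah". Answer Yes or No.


Input string: 'vyfob'
Prefix to check: 'ah'
First 2 characters of input: 'vy'
Match: False
Result: No


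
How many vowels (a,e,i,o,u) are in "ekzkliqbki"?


Input string: 'ekzkliqbki'
Operation: count vowels (a, e, i, o, u)
Scan: s[0]='e' (vowel), s[1]='k', s[2]='z', s[3]='k', s[4]='l', s[5]='i' (vowel), s[6]='q', s[7]='b', s[8]='k', s[9]='i' (vowel)
Vowels found: 3
Result: 3


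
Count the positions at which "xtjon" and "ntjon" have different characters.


String 1: 'xtjon'
String 2: 'ntjon'
Compare each position: pos 0: 'x'!='n', pos 1: 't'=='t', pos 2: 'j'=='j', pos 3: 'o'=='o', pos 4: 'n'=='n'
Differing positions: 1
Hamming distance: 1


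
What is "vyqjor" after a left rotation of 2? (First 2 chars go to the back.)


Input: 'vyqjor', shift = 2
Operation: split at index 2 and swap parts
Front part s[0:2] = 'vy'
Back part s[2:] = 'qjor'
Rotated = back + front = 'qjor' + 'vy'
Result: qjorvy


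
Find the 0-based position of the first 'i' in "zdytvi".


Input string: 'zdytvi'
Target: 'i'
Scanning left to right: s[0]='z', s[1]='d', s[2]='y', s[3]='t', s[4]='v', s[5]='i'
First match at index: 5


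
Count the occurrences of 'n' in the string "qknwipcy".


Input string: 'qknwipcy'
Target character: 'n'
Scan each position: s[2]='n'
Matches found at indices: 2
Total: 1


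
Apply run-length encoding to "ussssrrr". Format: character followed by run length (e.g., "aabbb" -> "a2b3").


Input: 'ussssrrr'
Operation: identify consecutive runs
Runs: 'u' -> u1, 'ssss' -> s4, 'rrr' -> r3
Encoded: u1s4r3


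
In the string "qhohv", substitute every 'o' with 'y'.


Input string: 'qhohv'
Operation: replace 'o' with 'y'
Positions of 'o': 2
After replacement: qhyhv


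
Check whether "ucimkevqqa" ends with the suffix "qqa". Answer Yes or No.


Input string: 'ucimkevqqa'
Suffix to check: 'qqa'
Last 3 characters of input: 'qqa'
Match: True
Result: Yes


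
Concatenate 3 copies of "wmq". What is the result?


Input string: 'wmq'
Operation: repeat 3 times
Concatenation: 'wmq' + 'wmq' + 'wmq'
Result: wmqwmqwmq


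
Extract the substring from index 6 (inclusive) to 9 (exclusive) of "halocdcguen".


Input string: 'halocdcguen'
Operation: slice [6:9]
Extract characters: s[6]='c', s[7]='g', s[8]='u'
Result: cgu


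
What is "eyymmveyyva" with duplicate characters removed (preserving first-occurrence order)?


Input: 'eyymmveyyva'
Operation: keep first occurrence of each character
Scan: s[0]='e' new -> keep; s[1]='y' new -> keep; s[2]='y' seen -> skip; s[3]='m' new -> keep; s[4]='m' seen -> skip; s[5]='v' new -> keep; s[6]='e' seen -> skip; s[7]='y' seen -> skip; s[8]='y' seen -> skip; s[9]='v' seen -> skip; s[10]='a' new -> keep
Result: eymva


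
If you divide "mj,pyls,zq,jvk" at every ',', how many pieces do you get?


Input string: 'mj,pyls,zq,jvk'
Delimiter: ','
Split result: 'mj', 'pyls', 'zq', 'jvk'
Number of parts: 4


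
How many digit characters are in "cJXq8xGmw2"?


Input string: 'cJXq8xGmw2'
Operation: count digit characters (0-9)
Scan: 'c', 'J', 'X', 'q', '8'(digit), 'x', 'G', 'm', 'w', '2'(digit)
Digits found: 2
Result: 2


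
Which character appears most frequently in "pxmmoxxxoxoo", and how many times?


Input: 'pxmmoxxxoxoo'
Operation: tally each character
Counts: 'm':2, 'o':4, 'p':1, 'x':5
Maximum: 'x' appears 5 times


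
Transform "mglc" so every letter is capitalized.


Input string: 'mglc'
Operation: convert each letter to uppercase
Mapping: 'm'->'M', 'g'->'G', 'l'->'L', 'c'->'C'
Result: MGLC


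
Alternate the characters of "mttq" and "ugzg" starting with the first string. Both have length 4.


String 1: 'mttq'
String 2: 'ugzg'
Operation: alternate characters
Pairs: 'm'+'u', 't'+'g', 't'+'z', 'q'+'g'
Result: mutgtzqg


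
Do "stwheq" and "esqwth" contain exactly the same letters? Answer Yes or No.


String 1: 'stwheq' -> sorted: 'ehqstw'
String 2: 'esqwth' -> sorted: 'ehqstw'
Compare sorted forms: 'ehqstw' == 'ehqstw'
Anagram: Yes


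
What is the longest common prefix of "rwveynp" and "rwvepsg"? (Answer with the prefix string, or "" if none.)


String 1: 'rwveynp'
String 2: 'rwvepsg'
Compare position by position:
pos 0: 'r' vs 'r' match
pos 1: 'w' vs 'w' match
pos 2: 'v' vs 'v' match
pos 3: 'e' vs 'e' match
pos 4: 'y' vs 'p' differ -> stop
Longest common prefix: "rwve" (length 4)


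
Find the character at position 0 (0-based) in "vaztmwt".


Input string: 'vaztmwt'
Operation: get character at index 0
Index mapping: s[0]='v'
Result: 'v'


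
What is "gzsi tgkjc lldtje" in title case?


Input string: 'gzsi tgkjc lldtje'
Operation: capitalize first letter of each word
Word transformations: 'gzsi'->'Gzsi', 'tgkjc'->'Tgkjc', 'lldtje'->'Lldtje'
Result: Gzsi Tgkjc Lldtje


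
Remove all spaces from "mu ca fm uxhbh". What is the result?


Input string: 'mu ca fm uxhbh'
Operation: remove all spaces
Words: 'mu', 'ca', 'fm', 'uxhbh'
Join without spaces: mucafmuxhbh


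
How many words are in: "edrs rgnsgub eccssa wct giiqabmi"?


Input string: 'edrs rgnsgub eccssa wct giiqabmi'
Operation: split by spaces
Words found: 'edrs', 'rgnsgub', 'eccssa', 'wct', 'giiqabmi'
Word count: 5


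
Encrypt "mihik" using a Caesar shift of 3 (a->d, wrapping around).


Input: 'mihik', shift = 3
Operation: for each letter, (position + 3) mod 26
Mapping: 'm'(12+3=15)->'p', 'i'(8+3=11)->'l', 'h'(7+3=10)->'k', 'i'(8+3=11)->'l', 'k'(10+3=13)->'n'
Result: plkln


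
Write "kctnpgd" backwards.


Input string: 'kctnpgd'
Operation: reverse character order
Original order: 'k' -> 'c' -> 't' -> 'n' -> 'p' -> 'g' -> 'd'
Reversed order: 'd' -> 'g' -> 'p' -> 'n' -> 't' -> 'c' -> 'k'
Result: dgpntck


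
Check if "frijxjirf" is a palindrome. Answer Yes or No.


Input string: 'frijxjirf'
Reversed: 'frijxjirf'
Compare pairs: s[0]='f' vs s[8]='f' (match), s[1]='r' vs s[7]='r' (match), s[2]='i' vs s[6]='i' (match), s[3]='j' vs s[5]='j' (match)
Palindrome: Yes


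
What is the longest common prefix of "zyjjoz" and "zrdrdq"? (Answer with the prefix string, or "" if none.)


String 1: 'zyjjoz'
String 2: 'zrdrdq'
Compare position by position:
pos 0: 'z' vs 'z' match
pos 1: 'y' vs 'r' differ -> stop
Longest common prefix: "z" (length 1)


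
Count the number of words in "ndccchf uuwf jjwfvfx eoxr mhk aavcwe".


Input string: 'ndccchf uuwf jjwfvfx eoxr mhk aavcwe'
Operation: split by spaces
Words found: 'ndccchf', 'uuwf', 'jjwfvfx', 'eoxr', 'mhk', 'aavcwe'
Word count: 6


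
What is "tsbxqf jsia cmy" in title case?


Input string: 'tsbxqf jsia cmy'
Operation: capitalize first letter of each word
Word transformations: 'tsbxqf'->'Tsbxqf', 'jsia'->'Jsia', 'cmy'->'Cmy'
Result: Tsbxqf Jsia Cmy


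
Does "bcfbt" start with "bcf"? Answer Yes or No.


Input string: 'bcfbt'
Prefix to check: 'bcf'
First 3 characters of input: 'bcf'
Match: True
Result: Yes


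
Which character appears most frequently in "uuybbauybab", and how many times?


Input: 'uuybbauybab'
Operation: tally each character
Counts: 'a':2, 'b':4, 'u':3, 'y':2
Maximum: 'b' appears 4 times


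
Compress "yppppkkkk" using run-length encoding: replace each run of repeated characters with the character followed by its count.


Input: 'yppppkkkk'
Operation: identify consecutive runs
Runs: 'y' -> y1, 'pppp' -> p4, 'kkkk' -> k4
Encoded: y1p4k4


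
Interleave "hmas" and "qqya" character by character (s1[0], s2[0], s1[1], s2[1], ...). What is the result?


String 1: 'hmas'
String 2: 'qqya'
Operation: alternate characters
Pairs: 'h'+'q', 'm'+'q', 'a'+'y', 's'+'a'
Result: hqmqaysa


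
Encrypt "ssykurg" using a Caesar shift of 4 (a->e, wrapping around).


Input: 'ssykurg', shift = 4
Operation: for each letter, (position + 4) mod 26
Mapping: 's'(18+4=22)->'w', 's'(18+4=22)->'w', 'y'(24+4=28, 28 mod 26=2)->'c', 'k'(10+4=14)->'o', 'u'(20+4=24)->'y', 'r'(17+4=21)->'v', 'g'(6+4=10)->'k'
Result: wwcoyvk


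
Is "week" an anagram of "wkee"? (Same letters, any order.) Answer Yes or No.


String 1: 'wkee' -> sorted: 'eekw'
String 2: 'week' -> sorted: 'eekw'
Compare sorted forms: 'eekw' == 'eekw'
Anagram: Yes


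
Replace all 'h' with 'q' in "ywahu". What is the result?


Input string: 'ywahu'
Operation: replace 'h' with 'q'
Positions of 'h': 3
After replacement: ywaqu


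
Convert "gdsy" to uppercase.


Input string: 'gdsy'
Operation: convert each letter to uppercase
Mapping: 'g'->'G', 'd'->'D', 's'->'S', 'y'->'Y'
Result: GDSY


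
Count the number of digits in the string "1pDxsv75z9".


Input string: '1pDxsv75z9'
Operation: count digit characters (0-9)
Scan: '1'(digit), 'p', 'D', 'x', 's', 'v', '7'(digit), '5'(digit), 'z', '9'(digit)
Digits found: 4
Result: 4


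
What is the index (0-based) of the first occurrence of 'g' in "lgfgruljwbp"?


Input string: 'lgfgruljwbp'
Target: 'g'
Scanning left to right: s[0]='l', s[1]='g'
First match at index: 1


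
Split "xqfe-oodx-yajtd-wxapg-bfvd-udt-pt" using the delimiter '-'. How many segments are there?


Input string: 'xqfe-oodx-yajtd-wxapg-bfvd-udt-pt'
Delimiter: '-'
Split result: 'xqfe', 'oodx', 'yajtd', 'wxapg', 'bfvd', 'udt', 'pt'
Number of parts: 7


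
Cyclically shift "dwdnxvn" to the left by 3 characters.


Input: 'dwdnxvn', shift = 3
Operation: split at index 3 and swap parts
Front part s[0:3] = 'dwd'
Back part s[3:] = 'nxvn'
Rotated = back + front = 'nxvn' + 'dwd'
Result: nxvndwd


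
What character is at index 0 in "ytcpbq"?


Input string: 'ytcpbq'
Operation: get character at index 0
Index mapping: s[0]='y'
Result: 'y'


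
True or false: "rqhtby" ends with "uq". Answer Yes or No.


Input string: 'rqhtby'
Suffix to check: 'uq'
Last 2 characters of input: 'by'
Match: False
Result: No


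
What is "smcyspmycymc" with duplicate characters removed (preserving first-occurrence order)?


Input: 'smcyspmycymc'
Operation: keep first occurrence of each character
Scan: s[0]='s' new -> keep; s[1]='m' new -> keep; s[2]='c' new -> keep; s[3]='y' new -> keep; s[4]='s' seen -> skip; s[5]='p' new -> keep; s[6]='m' seen -> skip; s[7]='y' seen -> skip; s[8]='c' seen -> skip; s[9]='y' seen -> skip; s[10]='m' seen -> skip; s[11]='c' seen -> skip
Result: smcyp


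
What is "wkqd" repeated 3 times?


Input string: 'wkqd'
Operation: repeat 3 times
Concatenation: 'wkqd' + 'wkqd' + 'wkqd'
Result: wkqdwkqdwkqd


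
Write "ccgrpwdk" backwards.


Input string: 'ccgrpwdk'
Operation: reverse character order
Original order: 'c' -> 'c' -> 'g' -> 'r' -> 'p' -> 'w' -> 'd' -> 'k'
Reversed order: 'k' -> 'd' -> 'w' -> 'p' -> 'r' -> 'g' -> 'c' -> 'c'
Result: kdwprgcc


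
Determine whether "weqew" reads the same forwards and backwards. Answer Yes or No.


Input string: 'weqew'
Reversed: 'weqew'
Compare pairs: s[0]='w' vs s[4]='w' (match), s[1]='e' vs s[3]='e' (match)
Palindrome: Yes


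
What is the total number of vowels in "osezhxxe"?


Input string: 'osezhxxe'
Operation: count vowels (a, e, i, o, u)
Scan: s[0]='o' (vowel), s[1]='s', s[2]='e' (vowel), s[3]='z', s[4]='h', s[5]='x', s[6]='x', s[7]='e' (vowel)
Vowels found: 3
Result: 3


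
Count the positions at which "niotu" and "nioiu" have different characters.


String 1: 'niotu'
String 2: 'nioiu'
Compare each position: pos 0: 'n'=='n', pos 1: 'i'=='i', pos 2: 'o'=='o', pos 3: 't'!='i', pos 4: 'u'=='u'
Differing positions: 1
Hamming distance: 1


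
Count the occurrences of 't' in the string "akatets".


Input string: 'akatets'
Target character: 't'
Scan each position: s[3]='t', s[5]='t'
Matches found at indices: 3, 5
Total: 2


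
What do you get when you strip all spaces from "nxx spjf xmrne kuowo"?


Input string: 'nxx spjf xmrne kuowo'
Operation: remove all spaces
Words: 'nxx', 'spjf', 'xmrne', 'kuowo'
Join without spaces: nxxspjfxmrnekuowo


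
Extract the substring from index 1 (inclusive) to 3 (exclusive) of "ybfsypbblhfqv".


Input string: 'ybfsypbblhfqv'
Operation: slice [1:3]
Extract characters: s[1]='b', s[2]='f'
Result: bf


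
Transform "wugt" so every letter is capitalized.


Input string: 'wugt'
Operation: convert each letter to uppercase
Mapping: 'w'->'W', 'u'->'U', 'g'->'G', 't'->'T'
Result: WUGT


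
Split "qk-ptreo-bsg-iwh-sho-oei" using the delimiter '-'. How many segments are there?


Input string: 'qk-ptreo-bsg-iwh-sho-oei'
Delimiter: '-'
Split result: 'qk', 'ptreo', 'bsg', 'iwh', 'sho', 'oei'
Number of parts: 6


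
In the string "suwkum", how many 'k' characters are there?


Input string: 'suwkum'
Target character: 'k'
Scan each position: s[3]='k'
Matches found at indices: 3
Total: 1


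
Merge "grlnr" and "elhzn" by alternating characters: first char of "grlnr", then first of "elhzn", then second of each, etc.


String 1: 'grlnr'
String 2: 'elhzn'
Operation: alternate characters
Pairs: 'g'+'e', 'r'+'l', 'l'+'h', 'n'+'z', 'r'+'n'
Result: gerllhnzrn


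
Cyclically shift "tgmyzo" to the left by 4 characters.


Input: 'tgmyzo', shift = 4
Operation: split at index 4 and swap parts
Front part s[0:4] = 'tgmy'
Back part s[4:] = 'zo'
Rotated = back + front = 'zo' + 'tgmy'
Result: zotgmy


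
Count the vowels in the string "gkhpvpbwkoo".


Input string: 'gkhpvpbwkoo'
Operation: count vowels (a, e, i, o, u)
Scan: s[0]='g', s[1]='k', s[2]='h', s[3]='p', s[4]='v', s[5]='p', s[6]='b', s[7]='w', s[8]='k', s[9]='o' (vowel), s[10]='o' (vowel)
Vowels found: 2
Result: 2


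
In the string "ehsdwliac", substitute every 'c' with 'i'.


Input string: 'ehsdwliac'
Operation: replace 'c' with 'i'
Positions of 'c': 8
After replacement: ehsdwliai


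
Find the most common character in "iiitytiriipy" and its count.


Input: 'iiitytiriipy'
Operation: tally each character
Counts: 'i':6, 'p':1, 'r':1, 't':2, 'y':2
Maximum: 'i' appears 6 times


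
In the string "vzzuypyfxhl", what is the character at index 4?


Input string: 'vzzuypyfxhl'
Operation: get character at index 4
Index mapping: s[0]='v', s[1]='z', s[2]='z', s[3]='u', s[4]='y'
Result: 'y'


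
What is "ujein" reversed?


Input string: 'ujein'
Operation: reverse character order
Original order: 'u' -> 'j' -> 'e' -> 'i' -> 'n'
Reversed order: 'n' -> 'i' -> 'e' -> 'j' -> 'u'
Result: nieju


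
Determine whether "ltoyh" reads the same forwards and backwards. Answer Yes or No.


Input string: 'ltoyh'
Reversed: 'hyotl'
Compare pairs: s[0]='l' vs s[4]='h' (mismatch), s[1]='t' vs s[3]='y' (mismatch)
Palindrome: No


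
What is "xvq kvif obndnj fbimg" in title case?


Input string: 'xvq kvif obndnj fbimg'
Operation: capitalize first letter of each word
Word transformations: 'xvq'->'Xvq', 'kvif'->'Kvif', 'obndnj'->'Obndnj', 'fbimg'->'Fbimg'
Result: Xvq Kvif Obndnj Fbimg


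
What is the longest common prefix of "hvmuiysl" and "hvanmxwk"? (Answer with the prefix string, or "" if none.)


String 1: 'hvmuiysl'
String 2: 'hvanmxwk'
Compare position by position:
pos 0: 'h' vs 'h' match
pos 1: 'v' vs 'v' match
pos 2: 'm' vs 'a' differ -> stop
Longest common prefix: "hv" (length 2)


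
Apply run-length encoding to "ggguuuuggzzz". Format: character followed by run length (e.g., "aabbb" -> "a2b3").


Input: 'ggguuuuggzzz'
Operation: identify consecutive runs
Runs: 'ggg' -> g3, 'uuuu' -> u4, 'gg' -> g2, 'zzz' -> z3
Encoded: g3u4g2z3


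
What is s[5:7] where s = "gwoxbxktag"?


Input string: 'gwoxbxktag'
Operation: slice [5:7]
Extract characters: s[5]='x', s[6]='k'
Result: xk


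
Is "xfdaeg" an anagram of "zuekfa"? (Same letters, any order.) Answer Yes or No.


String 1: 'zuekfa' -> sorted: 'aefkuz'
String 2: 'xfdaeg' -> sorted: 'adefgx'
Compare sorted forms: 'aefkuz' != 'adefgx'
Anagram: No


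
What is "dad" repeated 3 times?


Input string: 'dad'
Operation: repeat 3 times
Concatenation: 'dad' + 'dad' + 'dad'
Result: daddaddad


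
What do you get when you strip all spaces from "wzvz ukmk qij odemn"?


Input string: 'wzvz ukmk qij odemn'
Operation: remove all spaces
Words: 'wzvz', 'ukmk', 'qij', 'odemn'
Join without spaces: wzvzukmkqijodemn


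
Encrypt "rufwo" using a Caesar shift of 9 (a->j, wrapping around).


Input: 'rufwo', shift = 9
Operation: for each letter, (position + 9) mod 26
Mapping: 'r'(17+9=26, 26 mod 26=0)->'a', 'u'(20+9=29, 29 mod 26=3)->'d', 'f'(5+9=14)->'o', 'w'(22+9=31, 31 mod 26=5)->'f', 'o'(14+9=23)->'x'
Result: adofx


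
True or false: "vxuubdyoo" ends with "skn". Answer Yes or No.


Input string: 'vxuubdyoo'
Suffix to check: 'skn'
Last 3 characters of input: 'yoo'
Match: False
Result: No


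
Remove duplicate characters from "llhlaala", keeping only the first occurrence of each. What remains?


Input: 'llhlaala'
Operation: keep first occurrence of each character
Scan: s[0]='l' new -> keep; s[1]='l' seen -> skip; s[2]='h' new -> keep; s[3]='l' seen -> skip; s[4]='a' new -> keep; s[5]='a' seen -> skip; s[6]='l' seen -> skip; s[7]='a' seen -> skip
Result: lha


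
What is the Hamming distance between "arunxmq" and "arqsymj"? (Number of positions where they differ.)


String 1: 'arunxmq'
String 2: 'arqsymj'
Compare each position: pos 0: 'a'=='a', pos 1: 'r'=='r', pos 2: 'u'!='q', pos 3: 'n'!='s', pos 4: 'x'!='y', pos 5: 'm'=='m', pos 6: 'q'!='j'
Differing positions: 4
Hamming distance: 4


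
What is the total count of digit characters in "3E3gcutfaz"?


Input string: '3E3gcutfaz'
Operation: count digit characters (0-9)
Scan: '3'(digit), 'E', '3'(digit), 'g', 'c', 'u', 't', 'f', 'a', 'z'
Digits found: 2
Result: 2


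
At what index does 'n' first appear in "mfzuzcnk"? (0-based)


Input string: 'mfzuzcnk'
Target: 'n'
Scanning left to right: s[0]='m', s[1]='f', s[2]='z', s[3]='u', s[4]='z', s[5]='c', s[6]='n'
First match at index: 6


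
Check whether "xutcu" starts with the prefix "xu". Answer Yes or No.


Input string: 'xutcu'
Prefix to check: 'xu'
First 2 characters of input: 'xu'
Match: True
Result: Yes


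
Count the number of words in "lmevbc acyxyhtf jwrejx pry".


Input string: 'lmevbc acyxyhtf jwrejx pry'
Operation: split by spaces
Words found: 'lmevbc', 'acyxyhtf', 'jwrejx', 'pry'
Word count: 4


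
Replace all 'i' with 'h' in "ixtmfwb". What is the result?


Input string: 'ixtmfwb'
Operation: replace 'i' with 'h'
Positions of 'i': 0
After replacement: hxtmfwb


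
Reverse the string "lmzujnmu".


Input string: 'lmzujnmu'
Operation: reverse character order
Original order: 'l' -> 'm' -> 'z' -> 'u' -> 'j' -> 'n' -> 'm' -> 'u'
Reversed order: 'u' -> 'm' -> 'n' -> 'j' -> 'u' -> 'z' -> 'm' -> 'l'
Result: umnjuzml


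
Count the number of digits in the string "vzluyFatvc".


Input string: 'vzluyFatvc'
Operation: count digit characters (0-9)
Scan: 'v', 'z', 'l', 'u', 'y', 'F', 'a', 't', 'v', 'c'
Digits found: 0
Result: 0


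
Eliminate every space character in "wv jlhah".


Input string: 'wv jlhah'
Operation: remove all spaces
Words: 'wv', 'jlhah'
Join without spaces: wvjlhah


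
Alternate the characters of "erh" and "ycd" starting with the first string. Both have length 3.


String 1: 'erh'
String 2: 'ycd'
Operation: alternate characters
Pairs: 'e'+'y', 'r'+'c', 'h'+'d'
Result: eyrchd


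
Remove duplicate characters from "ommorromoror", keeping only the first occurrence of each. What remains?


Input: 'ommorromoror'
Operation: keep first occurrence of each character
Scan: s[0]='o' new -> keep; s[1]='m' new -> keep; s[2]='m' seen -> skip; s[3]='o' seen -> skip; s[4]='r' new -> keep; s[5]='r' seen -> skip; s[6]='o' seen -> skip; s[7]='m' seen -> skip; s[8]='o' seen -> skip; s[9]='r' seen -> skip; s[10]='o' seen -> skip; s[11]='r' seen -> skip
Result: omr


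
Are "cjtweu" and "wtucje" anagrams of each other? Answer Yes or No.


String 1: 'cjtweu' -> sorted: 'cejtuw'
String 2: 'wtucje' -> sorted: 'cejtuw'
Compare sorted forms: 'cejtuw' == 'cejtuw'
Anagram: Yes


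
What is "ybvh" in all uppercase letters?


Input string: 'ybvh'
Operation: convert each letter to uppercase
Mapping: 'y'->'Y', 'b'->'B', 'v'->'V', 'h'->'H'
Result: YBVH


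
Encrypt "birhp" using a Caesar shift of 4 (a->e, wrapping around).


Input: 'birhp', shift = 4
Operation: for each letter, (position + 4) mod 26
Mapping: 'b'(1+4=5)->'f', 'i'(8+4=12)->'m', 'r'(17+4=21)->'v', 'h'(7+4=11)->'l', 'p'(15+4=19)->'t'
Result: fmvlt


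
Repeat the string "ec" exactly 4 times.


Input string: 'ec'
Operation: repeat 4 times
Concatenation: 'ec' + 'ec' + 'ec' + 'ec'
Result: ecececec


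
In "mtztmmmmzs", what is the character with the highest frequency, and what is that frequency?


Input: 'mtztmmmmzs'
Operation: tally each character
Counts: 'm':5, 's':1, 't':2, 'z':2
Maximum: 'm' appears 5 times


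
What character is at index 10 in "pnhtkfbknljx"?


Input string: 'pnhtkfbknljx'
Operation: get character at index 10
Index mapping: s[0]='p', s[1]='n', s[2]='h', s[3]='t', s[4]='k', s[5]='f', s[6]='b', s[7]='k', s[8]='n', s[9]='l', s[10]='j'
Result: 'j'


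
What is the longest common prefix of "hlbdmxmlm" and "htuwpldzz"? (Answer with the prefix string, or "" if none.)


String 1: 'hlbdmxmlm'
String 2: 'htuwpldzz'
Compare position by position:
pos 0: 'h' vs 'h' match
pos 1: 'l' vs 't' differ -> stop
Longest common prefix: "h" (length 1)


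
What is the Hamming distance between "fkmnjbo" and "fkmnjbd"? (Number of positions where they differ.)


String 1: 'fkmnjbo'
String 2: 'fkmnjbd'
Compare each position: pos 0: 'f'=='f', pos 1: 'k'=='k', pos 2: 'm'=='m', pos 3: 'n'=='n', pos 4: 'j'=='j', pos 5: 'b'=='b', pos 6: 'o'!='d'
Differing positions: 1
Hamming distance: 1


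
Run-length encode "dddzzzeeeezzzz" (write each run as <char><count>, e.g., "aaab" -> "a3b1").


Input: 'dddzzzeeeezzzz'
Operation: identify consecutive runs
Runs: 'ddd' -> d3, 'zzz' -> z3, 'eeee' -> e4, 'zzzz' -> z4
Encoded: d3z3e4z4


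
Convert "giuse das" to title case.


Input string: 'giuse das'
Operation: capitalize first letter of each word
Word transformations: 'giuse'->'Giuse', 'das'->'Das'
Result: Giuse Das


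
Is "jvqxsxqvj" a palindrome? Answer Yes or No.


Input string: 'jvqxsxqvj'
Reversed: 'jvqxsxqvj'
Compare pairs: s[0]='j' vs s[8]='j' (match), s[1]='v' vs s[7]='v' (match), s[2]='q' vs s[6]='q' (match), s[3]='x' vs s[5]='x' (match)
Palindrome: Yes


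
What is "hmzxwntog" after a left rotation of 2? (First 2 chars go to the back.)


Input: 'hmzxwntog', shift = 2
Operation: split at index 2 and swap parts
Front part s[0:2] = 'hm'
Back part s[2:] = 'zxwntog'
Rotated = back + front = 'zxwntog' + 'hm'
Result: zxwntoghm


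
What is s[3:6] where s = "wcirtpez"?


Input string: 'wcirtpez'
Operation: slice [3:6]
Extract characters: s[3]='r', s[4]='t', s[5]='p'
Result: rtp


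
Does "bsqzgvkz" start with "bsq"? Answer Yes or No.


Input string: 'bsqzgvkz'
Prefix to check: 'bsq'
First 3 characters of input: 'bsq'
Match: True
Result: Yes


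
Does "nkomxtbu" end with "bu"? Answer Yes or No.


Input string: 'nkomxtbu'
Suffix to check: 'bu'
Last 2 characters of input: 'bu'
Match: True
Result: Yes


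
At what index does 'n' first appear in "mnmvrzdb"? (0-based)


Input string: 'mnmvrzdb'
Target: 'n'
Scanning left to right: s[0]='m', s[1]='n'
First match at index: 1


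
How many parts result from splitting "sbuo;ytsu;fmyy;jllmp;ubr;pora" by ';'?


Input string: 'sbuo;ytsu;fmyy;jllmp;ubr;pora'
Delimiter: ';'
Split result: 'sbuo', 'ytsu', 'fmyy', 'jllmp', 'ubr', 'pora'
Number of parts: 6


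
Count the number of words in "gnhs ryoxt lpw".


Input string: 'gnhs ryoxt lpw'
Operation: split by spaces
Words found: 'gnhs', 'ryoxt', 'lpw'
Word count: 3


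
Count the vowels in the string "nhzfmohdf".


Input string: 'nhzfmohdf'
Operation: count vowels (a, e, i, o, u)
Scan: s[0]='n', s[1]='h', s[2]='z', s[3]='f', s[4]='m', s[5]='o' (vowel), s[6]='h', s[7]='d', s[8]='f'
Vowels found: 1
Result: 1


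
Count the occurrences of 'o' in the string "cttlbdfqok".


Input string: 'cttlbdfqok'
Target character: 'o'
Scan each position: s[8]='o'
Matches found at indices: 8
Total: 1


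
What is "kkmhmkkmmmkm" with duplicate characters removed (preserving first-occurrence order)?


Input: 'kkmhmkkmmmkm'
Operation: keep first occurrence of each character
Scan: s[0]='k' new -> keep; s[1]='k' seen -> skip; s[2]='m' new -> keep; s[3]='h' new -> keep; s[4]='m' seen -> skip; s[5]='k' seen -> skip; s[6]='k' seen -> skip; s[7]='m' seen -> skip; s[8]='m' seen -> skip; s[9]='m' seen -> skip; s[10]='k' seen -> skip; s[11]='m' seen -> skip
Result: kmh


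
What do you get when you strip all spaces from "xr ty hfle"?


Input string: 'xr ty hfle'
Operation: remove all spaces
Words: 'xr', 'ty', 'hfle'
Join without spaces: xrtyhfle


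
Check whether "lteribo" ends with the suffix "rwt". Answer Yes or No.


Input string: 'lteribo'
Suffix to check: 'rwt'
Last 3 characters of input: 'ibo'
Match: False
Result: No


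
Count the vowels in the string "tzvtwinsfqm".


Input string: 'tzvtwinsfqm'
Operation: count vowels (a, e, i, o, u)
Scan: s[0]='t', s[1]='z', s[2]='v', s[3]='t', s[4]='w', s[5]='i' (vowel), s[6]='n', s[7]='s', s[8]='f', s[9]='q', s[10]='m'
Vowels found: 1
Result: 1


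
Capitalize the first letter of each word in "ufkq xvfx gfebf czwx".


Input string: 'ufkq xvfx gfebf czwx'
Operation: capitalize first letter of each word
Word transformations: 'ufkq'->'Ufkq', 'xvfx'->'Xvfx', 'gfebf'->'Gfebf', 'czwx'->'Czwx'
Result: Ufkq Xvfx Gfebf Czwx


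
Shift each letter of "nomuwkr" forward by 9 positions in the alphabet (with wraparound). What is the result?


Input: 'nomuwkr', shift = 9
Operation: for each letter, (position + 9) mod 26
Mapping: 'n'(13+9=22)->'w', 'o'(14+9=23)->'x', 'm'(12+9=21)->'v', 'u'(20+9=29, 29 mod 26=3)->'d', 'w'(22+9=31, 31 mod 26=5)->'f', 'k'(10+9=19)->'t', 'r'(17+9=26, 26 mod 26=0)->'a'
Result: wxvdfta


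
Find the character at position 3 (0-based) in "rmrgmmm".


Input string: 'rmrgmmm'
Operation: get character at index 3
Index mapping: s[0]='r', s[1]='m', s[2]='r', s[3]='g'
Result: 'g'


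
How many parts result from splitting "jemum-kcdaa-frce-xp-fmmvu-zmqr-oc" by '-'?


Input string: 'jemum-kcdaa-frce-xp-fmmvu-zmqr-oc'
Delimiter: '-'
Split result: 'jemum', 'kcdaa', 'frce', 'xp', 'fmmvu', 'zmqr', 'oc'
Number of parts: 7


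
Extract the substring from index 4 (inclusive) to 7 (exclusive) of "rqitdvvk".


Input string: 'rqitdvvk'
Operation: slice [4:7]
Extract characters: s[4]='d', s[5]='v', s[6]='v'
Result: dvv


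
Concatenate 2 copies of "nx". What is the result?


Input string: 'nx'
Operation: repeat 2 times
Concatenation: 'nx' + 'nx'
Result: nxnx


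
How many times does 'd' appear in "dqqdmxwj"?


Input string: 'dqqdmxwj'
Target character: 'd'
Scan each position: s[0]='d', s[3]='d'
Matches found at indices: 0, 3
Total: 2


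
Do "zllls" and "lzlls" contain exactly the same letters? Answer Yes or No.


String 1: 'zllls' -> sorted: 'lllsz'
String 2: 'lzlls' -> sorted: 'lllsz'
Compare sorted forms: 'lllsz' == 'lllsz'
Anagram: Yes


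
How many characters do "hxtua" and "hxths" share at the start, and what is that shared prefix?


String 1: 'hxtua'
String 2: 'hxths'
Compare position by position:
pos 0: 'h' vs 'h' match
pos 1: 'x' vs 'x' match
pos 2: 't' vs 't' match
pos 3: 'u' vs 'h' differ -> stop
Longest common prefix: "hxt" (length 3)


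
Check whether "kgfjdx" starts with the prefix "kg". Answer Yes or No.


Input string: 'kgfjdx'
Prefix to check: 'kg'
First 2 characters of input: 'kg'
Match: True
Result: Yes


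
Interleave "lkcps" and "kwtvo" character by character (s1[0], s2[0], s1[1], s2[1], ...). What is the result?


String 1: 'lkcps'
String 2: 'kwtvo'
Operation: alternate characters
Pairs: 'l'+'k', 'k'+'w', 'c'+'t', 'p'+'v', 's'+'o'
Result: lkkwctpvso


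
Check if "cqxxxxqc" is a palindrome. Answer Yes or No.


Input string: 'cqxxxxqc'
Reversed: 'cqxxxxqc'
Compare pairs: s[0]='c' vs s[7]='c' (match), s[1]='q' vs s[6]='q' (match), s[2]='x' vs s[5]='x' (match), s[3]='x' vs s[4]='x' (match)
Palindrome: Yes


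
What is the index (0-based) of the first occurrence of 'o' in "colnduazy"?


Input string: 'colnduazy'
Target: 'o'
Scanning left to right: s[0]='c', s[1]='o'
First match at index: 1


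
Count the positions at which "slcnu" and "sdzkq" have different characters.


String 1: 'slcnu'
String 2: 'sdzkq'
Compare each position: pos 0: 's'=='s', pos 1: 'l'!='d', pos 2: 'c'!='z', pos 3: 'n'!='k', pos 4: 'u'!='q'
Differing positions: 4
Hamming distance: 4


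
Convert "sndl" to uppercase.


Input string: 'sndl'
Operation: convert each letter to uppercase
Mapping: 's'->'S', 'n'->'N', 'd'->'D', 'l'->'L'
Result: SNDL


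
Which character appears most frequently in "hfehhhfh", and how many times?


Input: 'hfehhhfh'
Operation: tally each character
Counts: 'e':1, 'f':2, 'h':5
Maximum: 'h' appears 5 times


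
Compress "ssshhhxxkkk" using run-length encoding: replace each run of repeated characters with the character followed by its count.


Input: 'ssshhhxxkkk'
Operation: identify consecutive runs
Runs: 'sss' -> s3, 'hhh' -> h3, 'xx' -> x2, 'kkk' -> k3
Encoded: s3h3x2k3


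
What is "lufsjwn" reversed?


Input string: 'lufsjwn'
Operation: reverse character order
Original order: 'l' -> 'u' -> 'f' -> 's' -> 'j' -> 'w' -> 'n'
Reversed order: 'n' -> 'w' -> 'j' -> 's' -> 'f' -> 'u' -> 'l'
Result: nwjsful


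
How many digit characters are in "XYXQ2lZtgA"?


Input string: 'XYXQ2lZtgA'
Operation: count digit characters (0-9)
Scan: 'X', 'Y', 'X', 'Q', '2'(digit), 'l', 'Z', 't', 'g', 'A'
Digits found: 1
Result: 1


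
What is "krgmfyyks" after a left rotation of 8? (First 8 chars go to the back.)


Input: 'krgmfyyks', shift = 8
Operation: split at index 8 and swap parts
Front part s[0:8] = 'krgmfyyk'
Back part s[8:] = 's'
Rotated = back + front = 's' + 'krgmfyyk'
Result: skrgmfyyk


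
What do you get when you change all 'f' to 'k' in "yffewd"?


Input string: 'yffewd'
Operation: replace 'f' with 'k'
Positions of 'f': 1, 2
After replacement: ykkewd


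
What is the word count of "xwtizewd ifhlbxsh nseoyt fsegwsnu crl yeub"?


Input string: 'xwtizewd ifhlbxsh nseoyt fsegwsnu crl yeub'
Operation: split by spaces
Words found: 'xwtizewd', 'ifhlbxsh', 'nseoyt', 'fsegwsnu', 'crl', 'yeub'
Word count: 6


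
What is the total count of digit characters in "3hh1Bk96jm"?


Input string: '3hh1Bk96jm'
Operation: count digit characters (0-9)
Scan: '3'(digit), 'h', 'h', '1'(digit), 'B', 'k', '9'(digit), '6'(digit), 'j', 'm'
Digits found: 4
Result: 4


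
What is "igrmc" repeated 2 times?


Input string: 'igrmc'
Operation: repeat 2 times
Concatenation: 'igrmc' + 'igrmc'
Result: igrmcigrmc


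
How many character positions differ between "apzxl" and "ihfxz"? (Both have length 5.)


String 1: 'apzxl'
String 2: 'ihfxz'
Compare each position: pos 0: 'a'!='i', pos 1: 'p'!='h', pos 2: 'z'!='f', pos 3: 'x'=='x', pos 4: 'l'!='z'
Differing positions: 4
Hamming distance: 4


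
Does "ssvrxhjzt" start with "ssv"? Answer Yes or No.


Input string: 'ssvrxhjzt'
Prefix to check: 'ssv'
First 3 characters of input: 'ssv'
Match: True
Result: Yes


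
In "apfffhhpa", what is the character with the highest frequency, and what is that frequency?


Input: 'apfffhhpa'
Operation: tally each character
Counts: 'a':2, 'f':3, 'h':2, 'p':2
Maximum: 'f' appears 3 times


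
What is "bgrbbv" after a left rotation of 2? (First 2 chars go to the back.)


Input: 'bgrbbv', shift = 2
Operation: split at index 2 and swap parts
Front part s[0:2] = 'bg'
Back part s[2:] = 'rbbv'
Rotated = back + front = 'rbbv' + 'bg'
Result: rbbvbg


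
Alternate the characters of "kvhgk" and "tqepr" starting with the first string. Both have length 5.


String 1: 'kvhgk'
String 2: 'tqepr'
Operation: alternate characters
Pairs: 'k'+'t', 'v'+'q', 'h'+'e', 'g'+'p', 'k'+'r'
Result: ktvqhegpkr


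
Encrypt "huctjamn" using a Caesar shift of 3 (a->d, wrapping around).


Input: 'huctjamn', shift = 3
Operation: for each letter, (position + 3) mod 26
Mapping: 'h'(7+3=10)->'k', 'u'(20+3=23)->'x', 'c'(2+3=5)->'f', 't'(19+3=22)->'w', 'j'(9+3=12)->'m', 'a'(0+3=3)->'d', 'm'(12+3=15)->'p', 'n'(13+3=16)->'q'
Result: kxfwmdpq


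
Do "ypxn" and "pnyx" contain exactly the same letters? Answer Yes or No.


String 1: 'ypxn' -> sorted: 'npxy'
String 2: 'pnyx' -> sorted: 'npxy'
Compare sorted forms: 'npxy' == 'npxy'
Anagram: Yes


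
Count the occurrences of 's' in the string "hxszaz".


Input string: 'hxszaz'
Target character: 's'
Scan each position: s[2]='s'
Matches found at indices: 2
Total: 1


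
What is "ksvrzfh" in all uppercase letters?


Input string: 'ksvrzfh'
Operation: convert each letter to uppercase
Mapping: 'k'->'K', 's'->'S', 'v'->'V', 'r'->'R', 'z'->'Z', 'f'->'F', 'h'->'H'
Result: KSVRZFH


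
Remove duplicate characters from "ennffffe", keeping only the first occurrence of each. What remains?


Input: 'ennffffe'
Operation: keep first occurrence of each character
Scan: s[0]='e' new -> keep; s[1]='n' new -> keep; s[2]='n' seen -> skip; s[3]='f' new -> keep; s[4]='f' seen -> skip; s[5]='f' seen -> skip; s[6]='f' seen -> skip; s[7]='e' seen -> skip
Result: enf


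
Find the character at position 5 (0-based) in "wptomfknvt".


Input string: 'wptomfknvt'
Operation: get character at index 5
Index mapping: s[0]='w', s[1]='p', s[2]='t', s[3]='o', s[4]='m', s[5]='f'
Result: 'f'


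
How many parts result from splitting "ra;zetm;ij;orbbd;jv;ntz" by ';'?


Input string: 'ra;zetm;ij;orbbd;jv;ntz'
Delimiter: ';'
Split result: 'ra', 'zetm', 'ij', 'orbbd', 'jv', 'ntz'
Number of parts: 6


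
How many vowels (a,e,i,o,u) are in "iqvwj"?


Input string: 'iqvwj'
Operation: count vowels (a, e, i, o, u)
Scan: s[0]='i' (vowel), s[1]='q', s[2]='v', s[3]='w', s[4]='j'
Vowels found: 1
Result: 1


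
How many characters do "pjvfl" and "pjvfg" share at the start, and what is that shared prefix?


String 1: 'pjvfl'
String 2: 'pjvfg'
Compare position by position:
pos 0: 'p' vs 'p' match
pos 1: 'j' vs 'j' match
pos 2: 'v' vs 'v' match
pos 3: 'f' vs 'f' match
pos 4: 'l' vs 'g' differ -> stop
Longest common prefix: "pjvf" (length 4)


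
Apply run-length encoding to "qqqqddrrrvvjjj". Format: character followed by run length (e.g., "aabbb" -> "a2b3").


Input: 'qqqqddrrrvvjjj'
Operation: identify consecutive runs
Runs: 'qqqq' -> q4, 'dd' -> d2, 'rrr' -> r3, 'vv' -> v2, 'jjj' -> j3
Encoded: q4d2r3v2j3


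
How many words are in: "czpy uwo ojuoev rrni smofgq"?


Input string: 'czpy uwo ojuoev rrni smofgq'
Operation: split by spaces
Words found: 'czpy', 'uwo', 'ojuoev', 'rrni', 'smofgq'
Word count: 5


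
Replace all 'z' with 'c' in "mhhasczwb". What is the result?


Input string: 'mhhasczwb'
Operation: replace 'z' with 'c'
Positions of 'z': 6
After replacement: mhhasccwb


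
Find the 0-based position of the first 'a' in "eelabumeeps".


Input string: 'eelabumeeps'
Target: 'a'
Scanning left to right: s[0]='e', s[1]='e', s[2]='l', s[3]='a'
First match at index: 3


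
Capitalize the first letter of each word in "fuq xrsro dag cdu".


Input string: 'fuq xrsro dag cdu'
Operation: capitalize first letter of each word
Word transformations: 'fuq'->'Fuq', 'xrsro'->'Xrsro', 'dag'->'Dag', 'cdu'->'Cdu'
Result: Fuq Xrsro Dag Cdu


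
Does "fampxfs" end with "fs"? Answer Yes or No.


Input string: 'fampxfs'
Suffix to check: 'fs'
Last 2 characters of input: 'fs'
Match: True
Result: Yes


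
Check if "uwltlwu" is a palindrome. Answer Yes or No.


Input string: 'uwltlwu'
Reversed: 'uwltlwu'
Compare pairs: s[0]='u' vs s[6]='u' (match), s[1]='w' vs s[5]='w' (match), s[2]='l' vs s[4]='l' (match)
Palindrome: Yes


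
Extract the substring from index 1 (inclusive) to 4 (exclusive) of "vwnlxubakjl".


Input string: 'vwnlxubakjl'
Operation: slice [1:4]
Extract characters: s[1]='w', s[2]='n', s[3]='l'
Result: wnl


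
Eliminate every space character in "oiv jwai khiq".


Input string: 'oiv jwai khiq'
Operation: remove all spaces
Words: 'oiv', 'jwai', 'khiq'
Join without spaces: oivjwaikhiq
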